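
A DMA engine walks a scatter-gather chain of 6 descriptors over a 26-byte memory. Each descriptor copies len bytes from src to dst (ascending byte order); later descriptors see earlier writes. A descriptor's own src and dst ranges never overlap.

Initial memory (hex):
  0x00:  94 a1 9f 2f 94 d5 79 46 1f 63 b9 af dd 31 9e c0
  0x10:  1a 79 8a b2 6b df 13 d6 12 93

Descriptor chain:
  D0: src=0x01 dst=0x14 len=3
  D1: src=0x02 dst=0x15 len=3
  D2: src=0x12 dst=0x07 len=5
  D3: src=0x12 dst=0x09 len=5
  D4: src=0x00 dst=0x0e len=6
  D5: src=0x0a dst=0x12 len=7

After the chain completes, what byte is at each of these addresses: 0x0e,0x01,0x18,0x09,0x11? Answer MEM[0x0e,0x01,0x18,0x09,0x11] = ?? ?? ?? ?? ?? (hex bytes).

MEM[0x0e,0x01,0x18,0x09,0x11] = 94 a1 9f 8a 2f

D0: mem[0x14..0x16] <- [a1 9f 2f]
D1: mem[0x15..0x17] <- [9f 2f 94]
D2: mem[0x07..0x0b] <- [8a b2 a1 9f 2f]
D3: mem[0x09..0x0d] <- [8a b2 a1 9f 2f]
D4: mem[0x0e..0x13] <- [94 a1 9f 2f 94 d5]
D5: mem[0x12..0x18] <- [b2 a1 9f 2f 94 a1 9f]
query mem[0x0e]=0x94, mem[0x01]=0xa1, mem[0x18]=0x9f, mem[0x09]=0x8a, mem[0x11]=0x2f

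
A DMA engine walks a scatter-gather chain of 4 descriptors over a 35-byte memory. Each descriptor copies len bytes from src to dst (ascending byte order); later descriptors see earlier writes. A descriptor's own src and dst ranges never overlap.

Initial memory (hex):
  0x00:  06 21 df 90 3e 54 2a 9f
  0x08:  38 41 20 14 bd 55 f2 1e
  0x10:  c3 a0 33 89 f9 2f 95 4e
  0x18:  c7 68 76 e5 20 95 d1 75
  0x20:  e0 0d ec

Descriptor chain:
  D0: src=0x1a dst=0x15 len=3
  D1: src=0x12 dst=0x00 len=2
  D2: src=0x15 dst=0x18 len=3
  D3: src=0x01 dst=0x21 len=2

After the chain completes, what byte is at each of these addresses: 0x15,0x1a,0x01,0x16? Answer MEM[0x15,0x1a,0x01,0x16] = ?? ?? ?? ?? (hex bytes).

MEM[0x15,0x1a,0x01,0x16] = 76 20 89 e5

[0] 0x1a->0x15 len=3 : 76 e5 20
[1] 0x12->0x00 len=2 : 33 89
[2] 0x15->0x18 len=3 : 76 e5 20
[3] 0x01->0x21 len=2 : 89 df
query mem[0x15]=0x76, mem[0x1a]=0x20, mem[0x01]=0x89, mem[0x16]=0xe5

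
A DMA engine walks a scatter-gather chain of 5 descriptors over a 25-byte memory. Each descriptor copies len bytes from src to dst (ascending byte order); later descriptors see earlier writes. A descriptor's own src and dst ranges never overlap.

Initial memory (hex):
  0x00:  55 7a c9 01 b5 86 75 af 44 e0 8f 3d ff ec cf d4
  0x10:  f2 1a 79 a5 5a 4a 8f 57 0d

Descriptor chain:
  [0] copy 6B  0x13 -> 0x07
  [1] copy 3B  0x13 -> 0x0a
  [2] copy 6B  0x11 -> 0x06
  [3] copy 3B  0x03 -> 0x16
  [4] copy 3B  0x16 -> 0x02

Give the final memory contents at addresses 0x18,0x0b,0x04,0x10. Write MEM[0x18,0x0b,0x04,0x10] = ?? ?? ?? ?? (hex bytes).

MEM[0x18,0x0b,0x04,0x10] = 86 8f 86 f2

#0 dst[0x07+6] := {0xa5,0x5a,0x4a,0x8f,0x57,0x0d}
#1 dst[0x0a+3] := {0xa5,0x5a,0x4a}
#2 dst[0x06+6] := {0x1a,0x79,0xa5,0x5a,0x4a,0x8f}
#3 dst[0x16+3] := {0x01,0xb5,0x86}
#4 dst[0x02+3] := {0x01,0xb5,0x86}
query mem[0x18]=0x86, mem[0x0b]=0x8f, mem[0x04]=0x86, mem[0x10]=0xf2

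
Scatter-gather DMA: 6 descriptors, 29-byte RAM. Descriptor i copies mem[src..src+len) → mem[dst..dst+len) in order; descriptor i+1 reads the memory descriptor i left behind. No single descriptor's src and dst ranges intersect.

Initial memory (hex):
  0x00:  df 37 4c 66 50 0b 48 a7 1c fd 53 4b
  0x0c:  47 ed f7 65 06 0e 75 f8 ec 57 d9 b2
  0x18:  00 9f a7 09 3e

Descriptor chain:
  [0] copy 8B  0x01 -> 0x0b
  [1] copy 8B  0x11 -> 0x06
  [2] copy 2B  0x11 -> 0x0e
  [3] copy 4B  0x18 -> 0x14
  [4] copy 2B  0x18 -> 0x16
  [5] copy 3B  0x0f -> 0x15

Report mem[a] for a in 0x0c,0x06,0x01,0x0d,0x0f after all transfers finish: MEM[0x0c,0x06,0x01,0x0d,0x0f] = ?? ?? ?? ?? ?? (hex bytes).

[0] 0x01->0x0b len=8 : 37 4c 66 50 0b 48 a7 1c
[1] 0x11->0x06 len=8 : a7 1c f8 ec 57 d9 b2 00
[2] 0x11->0x0e len=2 : a7 1c
[3] 0x18->0x14 len=4 : 00 9f a7 09
[4] 0x18->0x16 len=2 : 00 9f
[5] 0x0f->0x15 len=3 : 1c 48 a7
query mem[0x0c]=0xb2, mem[0x06]=0xa7, mem[0x01]=0x37, mem[0x0d]=0x00, mem[0x0f]=0x1c

MEM[0x0c,0x06,0x01,0x0d,0x0f] = b2 a7 37 00 1c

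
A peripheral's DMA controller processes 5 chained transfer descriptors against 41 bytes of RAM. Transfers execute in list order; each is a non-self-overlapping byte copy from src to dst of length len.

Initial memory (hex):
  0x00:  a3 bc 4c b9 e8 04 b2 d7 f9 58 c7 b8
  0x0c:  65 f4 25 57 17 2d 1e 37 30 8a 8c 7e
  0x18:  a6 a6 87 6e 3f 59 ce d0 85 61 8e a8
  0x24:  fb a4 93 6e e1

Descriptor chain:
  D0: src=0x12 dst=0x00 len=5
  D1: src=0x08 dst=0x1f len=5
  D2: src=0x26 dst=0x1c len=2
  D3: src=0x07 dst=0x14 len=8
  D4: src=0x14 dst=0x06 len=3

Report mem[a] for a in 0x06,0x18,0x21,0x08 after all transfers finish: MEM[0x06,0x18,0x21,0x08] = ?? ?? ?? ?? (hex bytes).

MEM[0x06,0x18,0x21,0x08] = d7 b8 c7 58

[0] 0x12->0x00 len=5 : 1e 37 30 8a 8c
[1] 0x08->0x1f len=5 : f9 58 c7 b8 65
[2] 0x26->0x1c len=2 : 93 6e
[3] 0x07->0x14 len=8 : d7 f9 58 c7 b8 65 f4 25
[4] 0x14->0x06 len=3 : d7 f9 58
query mem[0x06]=0xd7, mem[0x18]=0xb8, mem[0x21]=0xc7, mem[0x08]=0x58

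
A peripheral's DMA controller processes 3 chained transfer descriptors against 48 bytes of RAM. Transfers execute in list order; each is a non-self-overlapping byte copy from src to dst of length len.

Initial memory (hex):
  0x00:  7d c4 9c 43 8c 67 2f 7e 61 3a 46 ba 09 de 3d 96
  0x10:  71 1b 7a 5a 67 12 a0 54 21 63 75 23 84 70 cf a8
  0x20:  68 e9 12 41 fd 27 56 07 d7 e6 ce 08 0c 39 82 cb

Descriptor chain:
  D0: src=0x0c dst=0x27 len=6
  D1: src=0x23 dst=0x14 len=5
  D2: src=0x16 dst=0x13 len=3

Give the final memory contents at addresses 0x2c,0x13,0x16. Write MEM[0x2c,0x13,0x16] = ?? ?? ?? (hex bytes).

D0: mem[0x27..0x2c] <- [09 de 3d 96 71 1b]
D1: mem[0x14..0x18] <- [41 fd 27 56 09]
D2: mem[0x13..0x15] <- [27 56 09]
query mem[0x2c]=0x1b, mem[0x13]=0x27, mem[0x16]=0x27

MEM[0x2c,0x13,0x16] = 1b 27 27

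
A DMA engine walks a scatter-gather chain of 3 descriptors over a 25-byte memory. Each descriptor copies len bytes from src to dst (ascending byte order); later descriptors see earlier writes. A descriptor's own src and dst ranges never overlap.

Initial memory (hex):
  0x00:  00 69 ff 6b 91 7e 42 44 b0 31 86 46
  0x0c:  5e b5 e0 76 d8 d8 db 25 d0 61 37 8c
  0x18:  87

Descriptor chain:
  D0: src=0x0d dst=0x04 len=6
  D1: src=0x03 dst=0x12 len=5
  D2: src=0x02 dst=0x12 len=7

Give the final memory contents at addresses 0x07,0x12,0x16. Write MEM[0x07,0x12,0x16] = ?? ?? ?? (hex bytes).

MEM[0x07,0x12,0x16] = d8 ff 76

D0: mem[0x04..0x09] <- [b5 e0 76 d8 d8 db]
D1: mem[0x12..0x16] <- [6b b5 e0 76 d8]
D2: mem[0x12..0x18] <- [ff 6b b5 e0 76 d8 d8]
query mem[0x07]=0xd8, mem[0x12]=0xff, mem[0x16]=0x76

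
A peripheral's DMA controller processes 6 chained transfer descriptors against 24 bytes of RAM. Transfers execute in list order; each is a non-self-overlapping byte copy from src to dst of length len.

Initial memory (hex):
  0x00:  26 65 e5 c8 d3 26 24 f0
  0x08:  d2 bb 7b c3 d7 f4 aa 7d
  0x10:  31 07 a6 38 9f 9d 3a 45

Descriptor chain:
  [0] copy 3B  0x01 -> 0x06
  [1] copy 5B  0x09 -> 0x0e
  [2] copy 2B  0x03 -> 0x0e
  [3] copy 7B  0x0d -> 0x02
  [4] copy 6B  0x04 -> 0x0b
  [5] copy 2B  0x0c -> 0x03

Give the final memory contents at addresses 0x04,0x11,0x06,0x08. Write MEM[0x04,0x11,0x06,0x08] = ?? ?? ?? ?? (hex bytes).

#0 dst[0x06+3] := {0x65,0xe5,0xc8}
#1 dst[0x0e+5] := {0xbb,0x7b,0xc3,0xd7,0xf4}
#2 dst[0x0e+2] := {0xc8,0xd3}
#3 dst[0x02+7] := {0xf4,0xc8,0xd3,0xc3,0xd7,0xf4,0x38}
#4 dst[0x0b+6] := {0xd3,0xc3,0xd7,0xf4,0x38,0xbb}
#5 dst[0x03+2] := {0xc3,0xd7}
query mem[0x04]=0xd7, mem[0x11]=0xd7, mem[0x06]=0xd7, mem[0x08]=0x38

MEM[0x04,0x11,0x06,0x08] = d7 d7 d7 38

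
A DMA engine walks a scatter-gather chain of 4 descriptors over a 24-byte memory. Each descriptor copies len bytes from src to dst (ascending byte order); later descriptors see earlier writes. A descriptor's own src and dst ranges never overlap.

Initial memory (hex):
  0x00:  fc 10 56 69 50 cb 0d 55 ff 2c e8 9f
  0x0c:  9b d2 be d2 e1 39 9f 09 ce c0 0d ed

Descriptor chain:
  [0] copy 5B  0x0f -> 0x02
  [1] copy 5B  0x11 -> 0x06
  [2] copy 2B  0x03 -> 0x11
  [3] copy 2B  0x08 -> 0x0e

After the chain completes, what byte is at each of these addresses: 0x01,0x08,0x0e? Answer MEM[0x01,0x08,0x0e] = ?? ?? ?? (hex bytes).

  after D0: wrote 5B at 0x02 = d2e1399f09
  after D1: wrote 5B at 0x06 = 399f09cec0
  after D2: wrote 2B at 0x11 = e139
  after D3: wrote 2B at 0x0e = 09ce
query mem[0x01]=0x10, mem[0x08]=0x09, mem[0x0e]=0x09

MEM[0x01,0x08,0x0e] = 10 09 09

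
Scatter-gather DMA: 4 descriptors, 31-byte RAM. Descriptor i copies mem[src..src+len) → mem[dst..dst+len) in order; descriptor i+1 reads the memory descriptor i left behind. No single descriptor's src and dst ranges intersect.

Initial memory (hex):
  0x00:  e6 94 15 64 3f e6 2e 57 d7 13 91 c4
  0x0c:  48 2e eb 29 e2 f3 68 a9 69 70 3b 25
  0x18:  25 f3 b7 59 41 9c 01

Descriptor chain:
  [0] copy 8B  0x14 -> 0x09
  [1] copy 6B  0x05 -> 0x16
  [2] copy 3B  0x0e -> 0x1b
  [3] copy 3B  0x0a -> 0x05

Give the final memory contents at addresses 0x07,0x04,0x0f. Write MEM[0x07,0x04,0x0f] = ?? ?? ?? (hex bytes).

  after D0: wrote 8B at 0x09 = 69703b2525f3b759
  after D1: wrote 6B at 0x16 = e62e57d76970
  after D2: wrote 3B at 0x1b = f3b759
  after D3: wrote 3B at 0x05 = 703b25
query mem[0x07]=0x25, mem[0x04]=0x3f, mem[0x0f]=0xb7

MEM[0x07,0x04,0x0f] = 25 3f b7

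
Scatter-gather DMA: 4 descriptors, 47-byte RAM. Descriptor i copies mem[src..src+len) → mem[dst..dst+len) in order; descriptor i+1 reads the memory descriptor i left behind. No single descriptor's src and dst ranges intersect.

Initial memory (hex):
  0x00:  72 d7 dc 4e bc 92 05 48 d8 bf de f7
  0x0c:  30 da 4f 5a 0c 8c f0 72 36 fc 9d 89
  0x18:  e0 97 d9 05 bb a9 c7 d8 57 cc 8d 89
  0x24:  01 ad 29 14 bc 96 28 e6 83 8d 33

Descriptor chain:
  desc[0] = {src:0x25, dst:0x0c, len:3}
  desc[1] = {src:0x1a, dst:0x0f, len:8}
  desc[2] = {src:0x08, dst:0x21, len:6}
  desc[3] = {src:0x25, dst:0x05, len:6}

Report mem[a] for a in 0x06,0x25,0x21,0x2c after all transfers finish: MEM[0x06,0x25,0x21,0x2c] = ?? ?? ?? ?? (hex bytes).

MEM[0x06,0x25,0x21,0x2c] = 29 ad d8 83

D0: mem[0x0c..0x0e] <- [ad 29 14]
D1: mem[0x0f..0x16] <- [d9 05 bb a9 c7 d8 57 cc]
D2: mem[0x21..0x26] <- [d8 bf de f7 ad 29]
D3: mem[0x05..0x0a] <- [ad 29 14 bc 96 28]
query mem[0x06]=0x29, mem[0x25]=0xad, mem[0x21]=0xd8, mem[0x2c]=0x83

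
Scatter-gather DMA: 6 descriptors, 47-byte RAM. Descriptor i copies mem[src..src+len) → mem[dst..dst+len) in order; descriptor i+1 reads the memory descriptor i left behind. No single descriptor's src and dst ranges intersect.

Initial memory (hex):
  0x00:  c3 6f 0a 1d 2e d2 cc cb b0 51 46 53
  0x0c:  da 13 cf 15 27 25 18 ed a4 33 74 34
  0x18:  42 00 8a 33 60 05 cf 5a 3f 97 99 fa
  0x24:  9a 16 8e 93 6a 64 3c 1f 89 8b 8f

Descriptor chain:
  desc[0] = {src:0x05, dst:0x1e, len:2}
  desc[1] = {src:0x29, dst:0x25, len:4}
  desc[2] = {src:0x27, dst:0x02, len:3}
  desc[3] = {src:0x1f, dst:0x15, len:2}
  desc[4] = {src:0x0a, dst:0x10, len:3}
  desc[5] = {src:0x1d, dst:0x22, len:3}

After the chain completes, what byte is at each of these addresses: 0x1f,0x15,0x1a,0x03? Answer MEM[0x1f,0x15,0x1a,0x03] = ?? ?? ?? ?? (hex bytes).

[0] 0x05->0x1e len=2 : d2 cc
[1] 0x29->0x25 len=4 : 64 3c 1f 89
[2] 0x27->0x02 len=3 : 1f 89 64
[3] 0x1f->0x15 len=2 : cc 3f
[4] 0x0a->0x10 len=3 : 46 53 da
[5] 0x1d->0x22 len=3 : 05 d2 cc
query mem[0x1f]=0xcc, mem[0x15]=0xcc, mem[0x1a]=0x8a, mem[0x03]=0x89

MEM[0x1f,0x15,0x1a,0x03] = cc cc 8a 89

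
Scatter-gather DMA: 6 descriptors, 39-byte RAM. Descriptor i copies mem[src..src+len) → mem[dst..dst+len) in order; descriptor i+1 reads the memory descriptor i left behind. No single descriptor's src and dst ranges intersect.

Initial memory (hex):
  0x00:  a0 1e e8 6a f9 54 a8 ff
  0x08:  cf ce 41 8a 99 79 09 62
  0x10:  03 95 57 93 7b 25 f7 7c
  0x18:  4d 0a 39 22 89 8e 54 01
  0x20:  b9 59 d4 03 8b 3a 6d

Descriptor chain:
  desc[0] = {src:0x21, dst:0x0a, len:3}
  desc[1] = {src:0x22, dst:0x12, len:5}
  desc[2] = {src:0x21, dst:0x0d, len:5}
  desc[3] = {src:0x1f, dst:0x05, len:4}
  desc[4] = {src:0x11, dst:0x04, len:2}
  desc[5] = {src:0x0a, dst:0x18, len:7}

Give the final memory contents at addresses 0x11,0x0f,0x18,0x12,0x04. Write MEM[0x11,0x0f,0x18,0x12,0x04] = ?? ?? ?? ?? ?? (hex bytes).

MEM[0x11,0x0f,0x18,0x12,0x04] = 3a 03 59 d4 3a

[0] 0x21->0x0a len=3 : 59 d4 03
[1] 0x22->0x12 len=5 : d4 03 8b 3a 6d
[2] 0x21->0x0d len=5 : 59 d4 03 8b 3a
[3] 0x1f->0x05 len=4 : 01 b9 59 d4
[4] 0x11->0x04 len=2 : 3a d4
[5] 0x0a->0x18 len=7 : 59 d4 03 59 d4 03 8b
query mem[0x11]=0x3a, mem[0x0f]=0x03, mem[0x18]=0x59, mem[0x12]=0xd4, mem[0x04]=0x3a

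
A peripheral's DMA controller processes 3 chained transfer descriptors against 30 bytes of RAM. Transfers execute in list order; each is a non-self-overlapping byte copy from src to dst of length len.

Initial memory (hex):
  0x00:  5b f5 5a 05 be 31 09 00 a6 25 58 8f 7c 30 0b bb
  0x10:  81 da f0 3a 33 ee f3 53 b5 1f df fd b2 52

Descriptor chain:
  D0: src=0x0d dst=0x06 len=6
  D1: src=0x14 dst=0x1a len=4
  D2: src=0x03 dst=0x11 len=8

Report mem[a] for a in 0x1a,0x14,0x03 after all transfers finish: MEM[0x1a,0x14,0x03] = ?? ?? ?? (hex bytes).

[0] 0x0d->0x06 len=6 : 30 0b bb 81 da f0
[1] 0x14->0x1a len=4 : 33 ee f3 53
[2] 0x03->0x11 len=8 : 05 be 31 30 0b bb 81 da
query mem[0x1a]=0x33, mem[0x14]=0x30, mem[0x03]=0x05

MEM[0x1a,0x14,0x03] = 33 30 05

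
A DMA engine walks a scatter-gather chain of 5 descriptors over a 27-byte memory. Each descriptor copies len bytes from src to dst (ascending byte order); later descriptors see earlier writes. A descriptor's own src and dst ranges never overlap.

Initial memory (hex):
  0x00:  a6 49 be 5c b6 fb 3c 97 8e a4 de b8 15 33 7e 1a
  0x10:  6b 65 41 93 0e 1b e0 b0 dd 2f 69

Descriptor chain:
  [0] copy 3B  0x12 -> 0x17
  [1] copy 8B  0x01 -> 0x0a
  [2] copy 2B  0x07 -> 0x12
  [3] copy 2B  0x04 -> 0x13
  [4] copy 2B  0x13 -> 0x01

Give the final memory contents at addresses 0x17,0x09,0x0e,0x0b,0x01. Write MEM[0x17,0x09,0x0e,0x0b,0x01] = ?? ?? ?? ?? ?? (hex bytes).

#0 dst[0x17+3] := {0x41,0x93,0x0e}
#1 dst[0x0a+8] := {0x49,0xbe,0x5c,0xb6,0xfb,0x3c,0x97,0x8e}
#2 dst[0x12+2] := {0x97,0x8e}
#3 dst[0x13+2] := {0xb6,0xfb}
#4 dst[0x01+2] := {0xb6,0xfb}
query mem[0x17]=0x41, mem[0x09]=0xa4, mem[0x0e]=0xfb, mem[0x0b]=0xbe, mem[0x01]=0xb6

MEM[0x17,0x09,0x0e,0x0b,0x01] = 41 a4 fb be b6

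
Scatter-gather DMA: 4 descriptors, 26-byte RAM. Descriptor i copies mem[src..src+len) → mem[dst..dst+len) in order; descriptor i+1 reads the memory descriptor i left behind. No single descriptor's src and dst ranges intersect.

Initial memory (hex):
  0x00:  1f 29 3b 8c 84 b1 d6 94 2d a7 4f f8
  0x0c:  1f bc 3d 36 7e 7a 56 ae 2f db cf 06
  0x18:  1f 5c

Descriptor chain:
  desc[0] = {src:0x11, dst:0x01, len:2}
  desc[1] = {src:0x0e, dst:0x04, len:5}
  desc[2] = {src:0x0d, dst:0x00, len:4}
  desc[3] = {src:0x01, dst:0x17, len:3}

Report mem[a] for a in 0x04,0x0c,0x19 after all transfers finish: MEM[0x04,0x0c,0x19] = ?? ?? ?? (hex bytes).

MEM[0x04,0x0c,0x19] = 3d 1f 7e

[0] 0x11->0x01 len=2 : 7a 56
[1] 0x0e->0x04 len=5 : 3d 36 7e 7a 56
[2] 0x0d->0x00 len=4 : bc 3d 36 7e
[3] 0x01->0x17 len=3 : 3d 36 7e
query mem[0x04]=0x3d, mem[0x0c]=0x1f, mem[0x19]=0x7e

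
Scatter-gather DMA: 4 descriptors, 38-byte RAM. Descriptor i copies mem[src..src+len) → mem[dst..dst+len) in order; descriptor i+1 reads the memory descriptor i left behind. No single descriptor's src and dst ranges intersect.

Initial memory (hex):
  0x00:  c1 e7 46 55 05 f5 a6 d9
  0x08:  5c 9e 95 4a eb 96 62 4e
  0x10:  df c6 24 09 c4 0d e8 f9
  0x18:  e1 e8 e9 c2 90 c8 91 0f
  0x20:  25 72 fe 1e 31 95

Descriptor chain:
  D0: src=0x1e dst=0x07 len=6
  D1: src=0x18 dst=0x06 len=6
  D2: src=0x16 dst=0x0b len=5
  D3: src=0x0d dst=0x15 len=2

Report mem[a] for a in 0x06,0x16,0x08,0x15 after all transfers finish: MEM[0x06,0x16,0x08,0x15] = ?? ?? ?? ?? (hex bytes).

#0 dst[0x07+6] := {0x91,0x0f,0x25,0x72,0xfe,0x1e}
#1 dst[0x06+6] := {0xe1,0xe8,0xe9,0xc2,0x90,0xc8}
#2 dst[0x0b+5] := {0xe8,0xf9,0xe1,0xe8,0xe9}
#3 dst[0x15+2] := {0xe1,0xe8}
query mem[0x06]=0xe1, mem[0x16]=0xe8, mem[0x08]=0xe9, mem[0x15]=0xe1

MEM[0x06,0x16,0x08,0x15] = e1 e8 e9 e1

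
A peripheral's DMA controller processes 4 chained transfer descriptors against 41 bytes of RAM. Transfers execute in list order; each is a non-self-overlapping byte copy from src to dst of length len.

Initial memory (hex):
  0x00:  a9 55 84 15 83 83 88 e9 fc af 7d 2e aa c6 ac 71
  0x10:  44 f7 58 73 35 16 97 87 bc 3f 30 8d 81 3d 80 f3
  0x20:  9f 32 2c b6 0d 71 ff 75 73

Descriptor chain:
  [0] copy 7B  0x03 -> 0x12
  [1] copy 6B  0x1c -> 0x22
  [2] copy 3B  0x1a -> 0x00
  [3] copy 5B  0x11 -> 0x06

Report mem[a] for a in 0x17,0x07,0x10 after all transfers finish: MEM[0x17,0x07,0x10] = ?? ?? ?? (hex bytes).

MEM[0x17,0x07,0x10] = fc 15 44

#0 dst[0x12+7] := {0x15,0x83,0x83,0x88,0xe9,0xfc,0xaf}
#1 dst[0x22+6] := {0x81,0x3d,0x80,0xf3,0x9f,0x32}
#2 dst[0x00+3] := {0x30,0x8d,0x81}
#3 dst[0x06+5] := {0xf7,0x15,0x83,0x83,0x88}
query mem[0x17]=0xfc, mem[0x07]=0x15, mem[0x10]=0x44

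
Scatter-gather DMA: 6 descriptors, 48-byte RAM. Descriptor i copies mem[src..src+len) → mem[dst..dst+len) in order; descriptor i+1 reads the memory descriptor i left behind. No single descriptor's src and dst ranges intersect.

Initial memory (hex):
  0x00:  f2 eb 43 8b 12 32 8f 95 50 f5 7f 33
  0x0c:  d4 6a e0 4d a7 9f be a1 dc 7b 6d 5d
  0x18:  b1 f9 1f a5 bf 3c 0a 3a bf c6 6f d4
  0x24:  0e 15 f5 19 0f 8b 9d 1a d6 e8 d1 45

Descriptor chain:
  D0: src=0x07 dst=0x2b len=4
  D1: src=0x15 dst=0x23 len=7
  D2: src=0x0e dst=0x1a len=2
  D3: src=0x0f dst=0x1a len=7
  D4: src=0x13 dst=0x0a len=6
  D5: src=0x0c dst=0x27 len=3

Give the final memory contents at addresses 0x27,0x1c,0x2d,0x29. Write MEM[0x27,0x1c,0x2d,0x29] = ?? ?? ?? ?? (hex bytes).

MEM[0x27,0x1c,0x2d,0x29] = 7b 9f f5 5d

  after D0: wrote 4B at 0x2b = 9550f57f
  after D1: wrote 7B at 0x23 = 7b6d5db1f91fa5
  after D2: wrote 2B at 0x1a = e04d
  after D3: wrote 7B at 0x1a = 4da79fbea1dc7b
  after D4: wrote 6B at 0x0a = a1dc7b6d5db1
  after D5: wrote 3B at 0x27 = 7b6d5d
query mem[0x27]=0x7b, mem[0x1c]=0x9f, mem[0x2d]=0xf5, mem[0x29]=0x5d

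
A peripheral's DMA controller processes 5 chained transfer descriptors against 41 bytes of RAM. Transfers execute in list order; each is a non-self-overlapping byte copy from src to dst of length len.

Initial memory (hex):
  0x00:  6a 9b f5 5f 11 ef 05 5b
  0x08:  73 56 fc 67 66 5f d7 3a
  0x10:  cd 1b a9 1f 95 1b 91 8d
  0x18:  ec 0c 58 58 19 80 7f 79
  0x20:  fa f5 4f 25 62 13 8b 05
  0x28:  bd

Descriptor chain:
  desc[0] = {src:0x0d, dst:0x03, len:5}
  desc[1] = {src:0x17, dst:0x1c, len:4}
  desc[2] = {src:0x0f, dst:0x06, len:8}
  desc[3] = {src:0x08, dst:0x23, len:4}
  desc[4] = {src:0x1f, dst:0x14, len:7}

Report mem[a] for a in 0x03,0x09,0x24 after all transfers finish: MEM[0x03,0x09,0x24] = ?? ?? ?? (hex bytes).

  after D0: wrote 5B at 0x03 = 5fd73acd1b
  after D1: wrote 4B at 0x1c = 8dec0c58
  after D2: wrote 8B at 0x06 = 3acd1ba91f951b91
  after D3: wrote 4B at 0x23 = 1ba91f95
  after D4: wrote 7B at 0x14 = 58faf54f1ba91f
query mem[0x03]=0x5f, mem[0x09]=0xa9, mem[0x24]=0xa9

MEM[0x03,0x09,0x24] = 5f a9 a9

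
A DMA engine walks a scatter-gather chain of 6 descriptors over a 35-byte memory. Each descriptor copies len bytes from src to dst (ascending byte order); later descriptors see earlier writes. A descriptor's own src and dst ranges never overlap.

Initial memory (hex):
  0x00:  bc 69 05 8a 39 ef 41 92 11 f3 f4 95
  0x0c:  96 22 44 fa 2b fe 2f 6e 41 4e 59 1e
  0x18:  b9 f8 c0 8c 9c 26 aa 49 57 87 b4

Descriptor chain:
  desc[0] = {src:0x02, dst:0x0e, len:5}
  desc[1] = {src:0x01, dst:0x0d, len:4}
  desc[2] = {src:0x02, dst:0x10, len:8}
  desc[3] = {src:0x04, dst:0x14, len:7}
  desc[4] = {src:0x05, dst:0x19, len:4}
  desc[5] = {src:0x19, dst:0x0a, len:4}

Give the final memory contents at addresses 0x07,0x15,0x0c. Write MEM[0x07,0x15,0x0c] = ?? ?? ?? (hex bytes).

MEM[0x07,0x15,0x0c] = 92 ef 92

  after D0: wrote 5B at 0x0e = 058a39ef41
  after D1: wrote 4B at 0x0d = 69058a39
  after D2: wrote 8B at 0x10 = 058a39ef419211f3
  after D3: wrote 7B at 0x14 = 39ef419211f3f4
  after D4: wrote 4B at 0x19 = ef419211
  after D5: wrote 4B at 0x0a = ef419211
query mem[0x07]=0x92, mem[0x15]=0xef, mem[0x0c]=0x92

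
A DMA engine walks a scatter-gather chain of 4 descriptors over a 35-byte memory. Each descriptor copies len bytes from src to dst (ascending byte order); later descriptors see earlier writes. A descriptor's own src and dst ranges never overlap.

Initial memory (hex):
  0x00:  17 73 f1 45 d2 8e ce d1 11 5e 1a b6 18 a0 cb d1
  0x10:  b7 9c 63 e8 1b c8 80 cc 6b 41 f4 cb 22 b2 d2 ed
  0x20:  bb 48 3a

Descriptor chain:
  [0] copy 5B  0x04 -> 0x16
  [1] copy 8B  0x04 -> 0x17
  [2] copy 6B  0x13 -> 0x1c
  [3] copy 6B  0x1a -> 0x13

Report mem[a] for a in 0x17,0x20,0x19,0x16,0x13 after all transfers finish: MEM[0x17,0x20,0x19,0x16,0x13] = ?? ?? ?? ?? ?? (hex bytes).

[0] 0x04->0x16 len=5 : d2 8e ce d1 11
[1] 0x04->0x17 len=8 : d2 8e ce d1 11 5e 1a b6
[2] 0x13->0x1c len=6 : e8 1b c8 d2 d2 8e
[3] 0x1a->0x13 len=6 : d1 11 e8 1b c8 d2
query mem[0x17]=0xc8, mem[0x20]=0xd2, mem[0x19]=0xce, mem[0x16]=0x1b, mem[0x13]=0xd1

MEM[0x17,0x20,0x19,0x16,0x13] = c8 d2 ce 1b d1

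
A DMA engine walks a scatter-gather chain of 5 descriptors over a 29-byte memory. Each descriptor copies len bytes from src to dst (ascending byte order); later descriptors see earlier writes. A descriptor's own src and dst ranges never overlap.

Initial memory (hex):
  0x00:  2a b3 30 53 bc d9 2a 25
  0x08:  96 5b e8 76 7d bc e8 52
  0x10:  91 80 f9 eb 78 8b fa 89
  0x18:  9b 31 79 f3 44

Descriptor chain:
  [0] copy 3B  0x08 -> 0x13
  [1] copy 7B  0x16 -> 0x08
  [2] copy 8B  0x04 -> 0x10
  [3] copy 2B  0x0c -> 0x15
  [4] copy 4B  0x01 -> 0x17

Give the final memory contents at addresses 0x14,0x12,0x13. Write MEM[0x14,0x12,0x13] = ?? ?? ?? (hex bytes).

[0] 0x08->0x13 len=3 : 96 5b e8
[1] 0x16->0x08 len=7 : fa 89 9b 31 79 f3 44
[2] 0x04->0x10 len=8 : bc d9 2a 25 fa 89 9b 31
[3] 0x0c->0x15 len=2 : 79 f3
[4] 0x01->0x17 len=4 : b3 30 53 bc
query mem[0x14]=0xfa, mem[0x12]=0x2a, mem[0x13]=0x25

MEM[0x14,0x12,0x13] = fa 2a 25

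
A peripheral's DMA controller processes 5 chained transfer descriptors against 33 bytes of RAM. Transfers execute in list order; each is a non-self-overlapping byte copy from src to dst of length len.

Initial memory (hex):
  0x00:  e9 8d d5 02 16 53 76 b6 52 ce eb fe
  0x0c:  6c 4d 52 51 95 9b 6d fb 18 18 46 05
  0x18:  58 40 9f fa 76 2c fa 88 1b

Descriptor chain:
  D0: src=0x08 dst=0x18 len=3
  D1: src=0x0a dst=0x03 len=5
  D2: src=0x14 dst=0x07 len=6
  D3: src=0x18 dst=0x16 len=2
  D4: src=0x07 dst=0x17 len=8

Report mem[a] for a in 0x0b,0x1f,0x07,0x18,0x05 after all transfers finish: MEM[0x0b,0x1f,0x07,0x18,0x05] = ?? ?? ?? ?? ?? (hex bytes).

[0] 0x08->0x18 len=3 : 52 ce eb
[1] 0x0a->0x03 len=5 : eb fe 6c 4d 52
[2] 0x14->0x07 len=6 : 18 18 46 05 52 ce
[3] 0x18->0x16 len=2 : 52 ce
[4] 0x07->0x17 len=8 : 18 18 46 05 52 ce 4d 52
query mem[0x0b]=0x52, mem[0x1f]=0x88, mem[0x07]=0x18, mem[0x18]=0x18, mem[0x05]=0x6c

MEM[0x0b,0x1f,0x07,0x18,0x05] = 52 88 18 18 6c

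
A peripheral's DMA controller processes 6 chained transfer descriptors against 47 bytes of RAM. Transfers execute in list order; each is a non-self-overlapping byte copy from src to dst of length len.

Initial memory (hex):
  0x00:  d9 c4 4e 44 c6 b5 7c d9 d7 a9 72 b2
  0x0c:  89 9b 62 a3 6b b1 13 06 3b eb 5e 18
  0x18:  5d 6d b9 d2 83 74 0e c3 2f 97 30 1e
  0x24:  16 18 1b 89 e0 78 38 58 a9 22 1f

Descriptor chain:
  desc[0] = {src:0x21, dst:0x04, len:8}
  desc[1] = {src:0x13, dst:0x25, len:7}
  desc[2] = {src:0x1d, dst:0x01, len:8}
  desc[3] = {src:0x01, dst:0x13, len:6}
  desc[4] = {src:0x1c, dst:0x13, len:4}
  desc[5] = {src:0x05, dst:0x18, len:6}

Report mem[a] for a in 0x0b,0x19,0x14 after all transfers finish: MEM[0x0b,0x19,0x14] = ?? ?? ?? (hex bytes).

  after D0: wrote 8B at 0x04 = 97301e16181b89e0
  after D1: wrote 7B at 0x25 = 063beb5e185d6d
  after D2: wrote 8B at 0x01 = 740ec32f97301e16
  after D3: wrote 6B at 0x13 = 740ec32f9730
  after D4: wrote 4B at 0x13 = 83740ec3
  after D5: wrote 6B at 0x18 = 97301e161b89
query mem[0x0b]=0xe0, mem[0x19]=0x30, mem[0x14]=0x74

MEM[0x0b,0x19,0x14] = e0 30 74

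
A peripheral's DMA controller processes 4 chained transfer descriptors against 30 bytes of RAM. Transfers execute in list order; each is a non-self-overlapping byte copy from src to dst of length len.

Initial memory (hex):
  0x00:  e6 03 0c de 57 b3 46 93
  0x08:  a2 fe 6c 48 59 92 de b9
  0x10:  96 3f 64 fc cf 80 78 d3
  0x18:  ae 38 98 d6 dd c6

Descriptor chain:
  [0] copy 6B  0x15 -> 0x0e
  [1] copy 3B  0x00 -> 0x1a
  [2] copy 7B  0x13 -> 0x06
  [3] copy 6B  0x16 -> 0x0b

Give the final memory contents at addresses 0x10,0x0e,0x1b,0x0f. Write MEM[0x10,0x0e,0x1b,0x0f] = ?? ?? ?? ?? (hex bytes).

MEM[0x10,0x0e,0x1b,0x0f] = 03 38 03 e6

#0 dst[0x0e+6] := {0x80,0x78,0xd3,0xae,0x38,0x98}
#1 dst[0x1a+3] := {0xe6,0x03,0x0c}
#2 dst[0x06+7] := {0x98,0xcf,0x80,0x78,0xd3,0xae,0x38}
#3 dst[0x0b+6] := {0x78,0xd3,0xae,0x38,0xe6,0x03}
query mem[0x10]=0x03, mem[0x0e]=0x38, mem[0x1b]=0x03, mem[0x0f]=0xe6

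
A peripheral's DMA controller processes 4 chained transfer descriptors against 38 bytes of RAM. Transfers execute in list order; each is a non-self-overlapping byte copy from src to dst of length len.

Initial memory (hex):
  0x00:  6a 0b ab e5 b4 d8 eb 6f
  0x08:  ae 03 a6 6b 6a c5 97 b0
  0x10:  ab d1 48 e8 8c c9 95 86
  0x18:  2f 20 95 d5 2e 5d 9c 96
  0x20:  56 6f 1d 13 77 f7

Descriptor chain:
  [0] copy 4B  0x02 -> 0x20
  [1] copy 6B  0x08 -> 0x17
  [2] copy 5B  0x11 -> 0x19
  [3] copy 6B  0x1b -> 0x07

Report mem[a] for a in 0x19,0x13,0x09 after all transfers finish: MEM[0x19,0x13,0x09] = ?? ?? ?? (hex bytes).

#0 dst[0x20+4] := {0xab,0xe5,0xb4,0xd8}
#1 dst[0x17+6] := {0xae,0x03,0xa6,0x6b,0x6a,0xc5}
#2 dst[0x19+5] := {0xd1,0x48,0xe8,0x8c,0xc9}
#3 dst[0x07+6] := {0xe8,0x8c,0xc9,0x9c,0x96,0xab}
query mem[0x19]=0xd1, mem[0x13]=0xe8, mem[0x09]=0xc9

MEM[0x19,0x13,0x09] = d1 e8 c9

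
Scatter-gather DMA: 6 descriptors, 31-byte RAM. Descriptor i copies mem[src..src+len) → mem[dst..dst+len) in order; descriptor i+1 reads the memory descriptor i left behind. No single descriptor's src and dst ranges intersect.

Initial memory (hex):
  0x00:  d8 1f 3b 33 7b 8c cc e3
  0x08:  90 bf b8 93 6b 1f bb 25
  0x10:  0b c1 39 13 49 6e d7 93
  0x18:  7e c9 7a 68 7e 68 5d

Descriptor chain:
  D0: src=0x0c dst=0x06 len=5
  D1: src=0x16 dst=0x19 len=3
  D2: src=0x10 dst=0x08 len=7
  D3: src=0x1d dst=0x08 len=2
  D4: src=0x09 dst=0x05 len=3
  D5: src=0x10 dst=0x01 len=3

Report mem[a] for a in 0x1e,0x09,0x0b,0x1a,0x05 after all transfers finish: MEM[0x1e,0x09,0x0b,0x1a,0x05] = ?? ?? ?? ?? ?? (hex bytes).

[0] 0x0c->0x06 len=5 : 6b 1f bb 25 0b
[1] 0x16->0x19 len=3 : d7 93 7e
[2] 0x10->0x08 len=7 : 0b c1 39 13 49 6e d7
[3] 0x1d->0x08 len=2 : 68 5d
[4] 0x09->0x05 len=3 : 5d 39 13
[5] 0x10->0x01 len=3 : 0b c1 39
query mem[0x1e]=0x5d, mem[0x09]=0x5d, mem[0x0b]=0x13, mem[0x1a]=0x93, mem[0x05]=0x5d

MEM[0x1e,0x09,0x0b,0x1a,0x05] = 5d 5d 13 93 5d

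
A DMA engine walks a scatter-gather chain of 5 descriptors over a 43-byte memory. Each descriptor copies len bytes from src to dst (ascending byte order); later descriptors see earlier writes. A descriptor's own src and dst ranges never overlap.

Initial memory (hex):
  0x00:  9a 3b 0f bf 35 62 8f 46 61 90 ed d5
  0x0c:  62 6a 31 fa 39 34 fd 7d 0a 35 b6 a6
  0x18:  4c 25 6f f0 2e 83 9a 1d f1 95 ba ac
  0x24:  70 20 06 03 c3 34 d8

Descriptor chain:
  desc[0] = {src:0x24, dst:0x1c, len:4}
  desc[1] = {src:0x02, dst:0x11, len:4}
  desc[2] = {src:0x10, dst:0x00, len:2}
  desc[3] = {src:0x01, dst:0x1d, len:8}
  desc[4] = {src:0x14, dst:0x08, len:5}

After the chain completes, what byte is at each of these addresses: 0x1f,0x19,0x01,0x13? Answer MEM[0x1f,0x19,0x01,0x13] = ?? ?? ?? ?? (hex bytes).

D0: mem[0x1c..0x1f] <- [70 20 06 03]
D1: mem[0x11..0x14] <- [0f bf 35 62]
D2: mem[0x00..0x01] <- [39 0f]
D3: mem[0x1d..0x24] <- [0f 0f bf 35 62 8f 46 61]
D4: mem[0x08..0x0c] <- [62 35 b6 a6 4c]
query mem[0x1f]=0xbf, mem[0x19]=0x25, mem[0x01]=0x0f, mem[0x13]=0x35

MEM[0x1f,0x19,0x01,0x13] = bf 25 0f 35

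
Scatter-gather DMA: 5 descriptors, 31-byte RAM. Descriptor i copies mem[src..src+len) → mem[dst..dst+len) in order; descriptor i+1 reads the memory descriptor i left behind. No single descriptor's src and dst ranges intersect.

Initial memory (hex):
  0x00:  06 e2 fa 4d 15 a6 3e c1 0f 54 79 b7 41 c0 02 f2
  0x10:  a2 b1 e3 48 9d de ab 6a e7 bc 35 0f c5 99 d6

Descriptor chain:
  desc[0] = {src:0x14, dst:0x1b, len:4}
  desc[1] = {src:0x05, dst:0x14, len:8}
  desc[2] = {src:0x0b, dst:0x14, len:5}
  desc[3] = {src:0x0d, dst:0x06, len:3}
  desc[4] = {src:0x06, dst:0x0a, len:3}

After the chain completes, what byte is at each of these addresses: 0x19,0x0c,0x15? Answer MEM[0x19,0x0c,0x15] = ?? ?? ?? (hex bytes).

MEM[0x19,0x0c,0x15] = 79 f2 41

[0] 0x14->0x1b len=4 : 9d de ab 6a
[1] 0x05->0x14 len=8 : a6 3e c1 0f 54 79 b7 41
[2] 0x0b->0x14 len=5 : b7 41 c0 02 f2
[3] 0x0d->0x06 len=3 : c0 02 f2
[4] 0x06->0x0a len=3 : c0 02 f2
query mem[0x19]=0x79, mem[0x0c]=0xf2, mem[0x15]=0x41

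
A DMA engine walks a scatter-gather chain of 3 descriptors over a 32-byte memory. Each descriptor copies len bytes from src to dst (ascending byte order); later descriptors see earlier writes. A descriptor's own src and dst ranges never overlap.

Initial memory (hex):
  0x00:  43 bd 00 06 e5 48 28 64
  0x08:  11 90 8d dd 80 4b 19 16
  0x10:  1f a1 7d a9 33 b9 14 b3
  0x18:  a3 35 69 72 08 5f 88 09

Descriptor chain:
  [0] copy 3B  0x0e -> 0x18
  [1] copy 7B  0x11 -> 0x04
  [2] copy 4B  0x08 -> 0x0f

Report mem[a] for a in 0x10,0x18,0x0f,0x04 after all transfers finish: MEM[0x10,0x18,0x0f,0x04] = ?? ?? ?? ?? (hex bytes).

#0 dst[0x18+3] := {0x19,0x16,0x1f}
#1 dst[0x04+7] := {0xa1,0x7d,0xa9,0x33,0xb9,0x14,0xb3}
#2 dst[0x0f+4] := {0xb9,0x14,0xb3,0xdd}
query mem[0x10]=0x14, mem[0x18]=0x19, mem[0x0f]=0xb9, mem[0x04]=0xa1

MEM[0x10,0x18,0x0f,0x04] = 14 19 b9 a1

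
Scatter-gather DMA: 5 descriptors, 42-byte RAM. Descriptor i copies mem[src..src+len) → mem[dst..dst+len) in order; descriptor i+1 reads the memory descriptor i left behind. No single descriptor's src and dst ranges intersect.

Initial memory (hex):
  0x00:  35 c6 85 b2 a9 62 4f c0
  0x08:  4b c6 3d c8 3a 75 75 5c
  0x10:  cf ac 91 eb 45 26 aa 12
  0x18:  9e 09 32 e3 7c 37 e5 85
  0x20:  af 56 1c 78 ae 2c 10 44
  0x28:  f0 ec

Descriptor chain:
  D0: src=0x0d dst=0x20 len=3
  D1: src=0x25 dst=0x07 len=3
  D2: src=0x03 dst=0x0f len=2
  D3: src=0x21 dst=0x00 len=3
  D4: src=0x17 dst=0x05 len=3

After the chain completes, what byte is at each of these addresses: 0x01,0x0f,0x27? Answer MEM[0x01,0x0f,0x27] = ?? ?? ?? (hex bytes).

MEM[0x01,0x0f,0x27] = 5c b2 44

  after D0: wrote 3B at 0x20 = 75755c
  after D1: wrote 3B at 0x07 = 2c1044
  after D2: wrote 2B at 0x0f = b2a9
  after D3: wrote 3B at 0x00 = 755c78
  after D4: wrote 3B at 0x05 = 129e09
query mem[0x01]=0x5c, mem[0x0f]=0xb2, mem[0x27]=0x44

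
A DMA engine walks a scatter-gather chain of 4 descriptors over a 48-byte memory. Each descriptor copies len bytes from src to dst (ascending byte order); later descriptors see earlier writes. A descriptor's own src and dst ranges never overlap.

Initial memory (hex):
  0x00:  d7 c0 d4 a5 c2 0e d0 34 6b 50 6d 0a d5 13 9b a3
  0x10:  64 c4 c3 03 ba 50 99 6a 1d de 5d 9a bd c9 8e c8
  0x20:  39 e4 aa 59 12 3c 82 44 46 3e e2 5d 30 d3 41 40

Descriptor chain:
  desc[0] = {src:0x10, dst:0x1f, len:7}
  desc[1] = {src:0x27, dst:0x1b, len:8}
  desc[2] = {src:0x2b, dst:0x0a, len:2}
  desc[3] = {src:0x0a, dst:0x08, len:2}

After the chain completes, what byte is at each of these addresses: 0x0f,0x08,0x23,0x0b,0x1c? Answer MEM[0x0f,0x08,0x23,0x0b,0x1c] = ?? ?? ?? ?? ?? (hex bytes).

#0 dst[0x1f+7] := {0x64,0xc4,0xc3,0x03,0xba,0x50,0x99}
#1 dst[0x1b+8] := {0x44,0x46,0x3e,0xe2,0x5d,0x30,0xd3,0x41}
#2 dst[0x0a+2] := {0x5d,0x30}
#3 dst[0x08+2] := {0x5d,0x30}
query mem[0x0f]=0xa3, mem[0x08]=0x5d, mem[0x23]=0xba, mem[0x0b]=0x30, mem[0x1c]=0x46

MEM[0x0f,0x08,0x23,0x0b,0x1c] = a3 5d ba 30 46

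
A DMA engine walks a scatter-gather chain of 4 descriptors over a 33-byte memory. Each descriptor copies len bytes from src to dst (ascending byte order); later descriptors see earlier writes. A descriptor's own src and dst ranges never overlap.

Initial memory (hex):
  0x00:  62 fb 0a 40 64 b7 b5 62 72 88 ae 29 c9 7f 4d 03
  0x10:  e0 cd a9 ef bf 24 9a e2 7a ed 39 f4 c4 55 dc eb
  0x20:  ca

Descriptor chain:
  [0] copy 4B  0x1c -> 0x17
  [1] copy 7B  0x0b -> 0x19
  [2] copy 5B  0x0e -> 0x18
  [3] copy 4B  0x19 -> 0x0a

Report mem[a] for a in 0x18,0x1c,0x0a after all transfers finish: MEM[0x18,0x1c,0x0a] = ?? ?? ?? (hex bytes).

[0] 0x1c->0x17 len=4 : c4 55 dc eb
[1] 0x0b->0x19 len=7 : 29 c9 7f 4d 03 e0 cd
[2] 0x0e->0x18 len=5 : 4d 03 e0 cd a9
[3] 0x19->0x0a len=4 : 03 e0 cd a9
query mem[0x18]=0x4d, mem[0x1c]=0xa9, mem[0x0a]=0x03

MEM[0x18,0x1c,0x0a] = 4d a9 03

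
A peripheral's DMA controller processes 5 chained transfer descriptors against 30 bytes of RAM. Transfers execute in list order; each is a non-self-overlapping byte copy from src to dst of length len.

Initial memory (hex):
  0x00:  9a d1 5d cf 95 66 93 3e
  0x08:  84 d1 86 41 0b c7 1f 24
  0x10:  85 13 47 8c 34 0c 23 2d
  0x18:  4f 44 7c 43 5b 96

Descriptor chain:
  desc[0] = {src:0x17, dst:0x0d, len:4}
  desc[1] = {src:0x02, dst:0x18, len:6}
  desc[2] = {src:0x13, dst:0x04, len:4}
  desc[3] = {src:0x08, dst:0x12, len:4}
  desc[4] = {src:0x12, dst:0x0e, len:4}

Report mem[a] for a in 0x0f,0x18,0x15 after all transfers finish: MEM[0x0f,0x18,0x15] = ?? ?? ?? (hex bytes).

D0: mem[0x0d..0x10] <- [2d 4f 44 7c]
D1: mem[0x18..0x1d] <- [5d cf 95 66 93 3e]
D2: mem[0x04..0x07] <- [8c 34 0c 23]
D3: mem[0x12..0x15] <- [84 d1 86 41]
D4: mem[0x0e..0x11] <- [84 d1 86 41]
query mem[0x0f]=0xd1, mem[0x18]=0x5d, mem[0x15]=0x41

MEM[0x0f,0x18,0x15] = d1 5d 41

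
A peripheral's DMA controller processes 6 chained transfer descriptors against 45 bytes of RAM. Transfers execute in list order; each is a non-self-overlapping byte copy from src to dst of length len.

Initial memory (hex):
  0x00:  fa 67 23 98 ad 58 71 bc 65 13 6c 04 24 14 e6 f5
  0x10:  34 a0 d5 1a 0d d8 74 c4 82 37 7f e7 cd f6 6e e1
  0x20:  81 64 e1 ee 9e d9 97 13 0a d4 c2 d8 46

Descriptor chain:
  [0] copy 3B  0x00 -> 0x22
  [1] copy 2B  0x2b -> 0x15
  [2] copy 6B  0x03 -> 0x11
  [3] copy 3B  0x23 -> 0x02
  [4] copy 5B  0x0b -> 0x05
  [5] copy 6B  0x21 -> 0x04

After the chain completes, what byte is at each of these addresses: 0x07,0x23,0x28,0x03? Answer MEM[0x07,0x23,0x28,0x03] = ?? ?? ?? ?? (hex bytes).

#0 dst[0x22+3] := {0xfa,0x67,0x23}
#1 dst[0x15+2] := {0xd8,0x46}
#2 dst[0x11+6] := {0x98,0xad,0x58,0x71,0xbc,0x65}
#3 dst[0x02+3] := {0x67,0x23,0xd9}
#4 dst[0x05+5] := {0x04,0x24,0x14,0xe6,0xf5}
#5 dst[0x04+6] := {0x64,0xfa,0x67,0x23,0xd9,0x97}
query mem[0x07]=0x23, mem[0x23]=0x67, mem[0x28]=0x0a, mem[0x03]=0x23

MEM[0x07,0x23,0x28,0x03] = 23 67 0a 23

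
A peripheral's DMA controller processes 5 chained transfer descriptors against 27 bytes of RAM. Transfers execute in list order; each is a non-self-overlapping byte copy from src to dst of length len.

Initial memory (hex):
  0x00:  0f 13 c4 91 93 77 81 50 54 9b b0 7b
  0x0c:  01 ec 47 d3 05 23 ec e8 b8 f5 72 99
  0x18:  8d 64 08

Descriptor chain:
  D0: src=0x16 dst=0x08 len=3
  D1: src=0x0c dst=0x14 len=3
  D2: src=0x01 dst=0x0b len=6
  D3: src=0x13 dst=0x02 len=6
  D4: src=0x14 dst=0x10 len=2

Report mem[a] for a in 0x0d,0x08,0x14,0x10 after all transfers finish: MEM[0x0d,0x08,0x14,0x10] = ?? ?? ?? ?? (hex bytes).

MEM[0x0d,0x08,0x14,0x10] = 91 72 01 01

#0 dst[0x08+3] := {0x72,0x99,0x8d}
#1 dst[0x14+3] := {0x01,0xec,0x47}
#2 dst[0x0b+6] := {0x13,0xc4,0x91,0x93,0x77,0x81}
#3 dst[0x02+6] := {0xe8,0x01,0xec,0x47,0x99,0x8d}
#4 dst[0x10+2] := {0x01,0xec}
query mem[0x0d]=0x91, mem[0x08]=0x72, mem[0x14]=0x01, mem[0x10]=0x01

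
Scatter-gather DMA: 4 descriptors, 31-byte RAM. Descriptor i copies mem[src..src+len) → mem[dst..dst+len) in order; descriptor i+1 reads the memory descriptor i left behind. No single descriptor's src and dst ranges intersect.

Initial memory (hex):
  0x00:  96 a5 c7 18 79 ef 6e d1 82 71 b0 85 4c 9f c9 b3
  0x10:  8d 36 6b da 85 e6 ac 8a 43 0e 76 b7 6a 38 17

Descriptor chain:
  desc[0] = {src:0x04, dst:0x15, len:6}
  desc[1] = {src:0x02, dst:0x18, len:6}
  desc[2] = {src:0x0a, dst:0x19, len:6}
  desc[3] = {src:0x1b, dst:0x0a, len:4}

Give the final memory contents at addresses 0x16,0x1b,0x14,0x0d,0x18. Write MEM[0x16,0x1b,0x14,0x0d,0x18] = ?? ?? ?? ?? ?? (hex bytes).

MEM[0x16,0x1b,0x14,0x0d,0x18] = ef 4c 85 b3 c7

#0 dst[0x15+6] := {0x79,0xef,0x6e,0xd1,0x82,0x71}
#1 dst[0x18+6] := {0xc7,0x18,0x79,0xef,0x6e,0xd1}
#2 dst[0x19+6] := {0xb0,0x85,0x4c,0x9f,0xc9,0xb3}
#3 dst[0x0a+4] := {0x4c,0x9f,0xc9,0xb3}
query mem[0x16]=0xef, mem[0x1b]=0x4c, mem[0x14]=0x85, mem[0x0d]=0xb3, mem[0x18]=0xc7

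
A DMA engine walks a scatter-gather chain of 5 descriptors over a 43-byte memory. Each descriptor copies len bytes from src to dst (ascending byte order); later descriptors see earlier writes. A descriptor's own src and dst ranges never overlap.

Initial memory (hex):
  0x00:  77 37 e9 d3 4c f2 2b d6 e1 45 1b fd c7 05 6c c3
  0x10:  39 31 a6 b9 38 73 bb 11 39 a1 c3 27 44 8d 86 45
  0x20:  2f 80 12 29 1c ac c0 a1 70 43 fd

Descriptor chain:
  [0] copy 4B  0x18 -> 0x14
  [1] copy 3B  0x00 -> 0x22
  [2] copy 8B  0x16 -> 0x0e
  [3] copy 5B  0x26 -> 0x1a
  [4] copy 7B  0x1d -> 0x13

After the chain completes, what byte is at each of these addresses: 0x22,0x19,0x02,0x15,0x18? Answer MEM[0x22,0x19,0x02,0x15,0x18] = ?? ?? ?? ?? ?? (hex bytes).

[0] 0x18->0x14 len=4 : 39 a1 c3 27
[1] 0x00->0x22 len=3 : 77 37 e9
[2] 0x16->0x0e len=8 : c3 27 39 a1 c3 27 44 8d
[3] 0x26->0x1a len=5 : c0 a1 70 43 fd
[4] 0x1d->0x13 len=7 : 43 fd 45 2f 80 77 37
query mem[0x22]=0x77, mem[0x19]=0x37, mem[0x02]=0xe9, mem[0x15]=0x45, mem[0x18]=0x77

MEM[0x22,0x19,0x02,0x15,0x18] = 77 37 e9 45 77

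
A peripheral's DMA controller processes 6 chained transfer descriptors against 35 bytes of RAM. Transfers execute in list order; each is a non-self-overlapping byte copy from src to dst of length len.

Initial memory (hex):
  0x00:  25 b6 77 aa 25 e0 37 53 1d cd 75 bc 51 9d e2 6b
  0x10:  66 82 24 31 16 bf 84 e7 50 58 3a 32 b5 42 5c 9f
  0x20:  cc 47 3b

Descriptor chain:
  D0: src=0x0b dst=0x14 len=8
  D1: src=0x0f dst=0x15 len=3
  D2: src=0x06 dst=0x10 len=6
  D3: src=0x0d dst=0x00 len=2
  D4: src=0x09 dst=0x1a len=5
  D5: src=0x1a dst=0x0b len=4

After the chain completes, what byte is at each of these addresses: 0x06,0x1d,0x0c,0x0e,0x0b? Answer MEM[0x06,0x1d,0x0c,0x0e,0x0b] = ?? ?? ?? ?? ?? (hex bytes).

D0: mem[0x14..0x1b] <- [bc 51 9d e2 6b 66 82 24]
D1: mem[0x15..0x17] <- [6b 66 82]
D2: mem[0x10..0x15] <- [37 53 1d cd 75 bc]
D3: mem[0x00..0x01] <- [9d e2]
D4: mem[0x1a..0x1e] <- [cd 75 bc 51 9d]
D5: mem[0x0b..0x0e] <- [cd 75 bc 51]
query mem[0x06]=0x37, mem[0x1d]=0x51, mem[0x0c]=0x75, mem[0x0e]=0x51, mem[0x0b]=0xcd

MEM[0x06,0x1d,0x0c,0x0e,0x0b] = 37 51 75 51 cd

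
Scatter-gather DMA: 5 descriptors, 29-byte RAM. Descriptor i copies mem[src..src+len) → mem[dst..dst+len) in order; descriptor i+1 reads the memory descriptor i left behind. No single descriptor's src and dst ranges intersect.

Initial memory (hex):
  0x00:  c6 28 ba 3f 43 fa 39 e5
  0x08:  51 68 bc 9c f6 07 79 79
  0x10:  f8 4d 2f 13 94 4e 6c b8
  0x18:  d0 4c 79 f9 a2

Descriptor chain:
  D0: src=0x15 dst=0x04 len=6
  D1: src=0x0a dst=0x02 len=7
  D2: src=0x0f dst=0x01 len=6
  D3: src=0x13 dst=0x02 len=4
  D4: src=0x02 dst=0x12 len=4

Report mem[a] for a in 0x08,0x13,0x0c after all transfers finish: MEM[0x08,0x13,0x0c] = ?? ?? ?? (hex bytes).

[0] 0x15->0x04 len=6 : 4e 6c b8 d0 4c 79
[1] 0x0a->0x02 len=7 : bc 9c f6 07 79 79 f8
[2] 0x0f->0x01 len=6 : 79 f8 4d 2f 13 94
[3] 0x13->0x02 len=4 : 13 94 4e 6c
[4] 0x02->0x12 len=4 : 13 94 4e 6c
query mem[0x08]=0xf8, mem[0x13]=0x94, mem[0x0c]=0xf6

MEM[0x08,0x13,0x0c] = f8 94 f6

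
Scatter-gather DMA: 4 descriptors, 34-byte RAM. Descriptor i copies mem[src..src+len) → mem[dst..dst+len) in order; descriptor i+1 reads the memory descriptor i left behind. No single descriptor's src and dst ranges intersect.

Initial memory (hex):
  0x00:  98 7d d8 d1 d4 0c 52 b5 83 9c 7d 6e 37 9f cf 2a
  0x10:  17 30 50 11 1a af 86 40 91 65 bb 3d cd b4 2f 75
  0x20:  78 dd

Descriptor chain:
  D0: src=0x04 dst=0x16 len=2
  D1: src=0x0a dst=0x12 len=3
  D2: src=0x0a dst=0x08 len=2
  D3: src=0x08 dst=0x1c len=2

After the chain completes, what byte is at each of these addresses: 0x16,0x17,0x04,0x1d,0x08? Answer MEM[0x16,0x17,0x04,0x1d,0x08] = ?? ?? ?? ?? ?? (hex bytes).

#0 dst[0x16+2] := {0xd4,0x0c}
#1 dst[0x12+3] := {0x7d,0x6e,0x37}
#2 dst[0x08+2] := {0x7d,0x6e}
#3 dst[0x1c+2] := {0x7d,0x6e}
query mem[0x16]=0xd4, mem[0x17]=0x0c, mem[0x04]=0xd4, mem[0x1d]=0x6e, mem[0x08]=0x7d

MEM[0x16,0x17,0x04,0x1d,0x08] = d4 0c d4 6e 7d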